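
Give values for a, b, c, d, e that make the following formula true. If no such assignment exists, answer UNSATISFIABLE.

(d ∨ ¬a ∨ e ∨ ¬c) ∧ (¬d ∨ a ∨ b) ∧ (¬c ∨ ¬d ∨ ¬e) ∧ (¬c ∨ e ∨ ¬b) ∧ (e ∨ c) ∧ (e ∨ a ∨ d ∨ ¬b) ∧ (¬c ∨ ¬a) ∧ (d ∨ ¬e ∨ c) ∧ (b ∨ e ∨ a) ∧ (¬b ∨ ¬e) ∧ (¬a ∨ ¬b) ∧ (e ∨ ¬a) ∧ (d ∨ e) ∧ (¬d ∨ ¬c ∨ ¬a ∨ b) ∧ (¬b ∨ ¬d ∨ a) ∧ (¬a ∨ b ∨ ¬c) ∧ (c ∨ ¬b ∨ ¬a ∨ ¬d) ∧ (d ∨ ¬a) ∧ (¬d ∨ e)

Try e = True.
Unit clause (¬b) forces b = False.
Try d = True.
Unit clause (a) forces a = True.
Unit clause (¬c) forces c = False.
This assignment satisfies each clause.

a: True, b: False, c: False, d: True, e: True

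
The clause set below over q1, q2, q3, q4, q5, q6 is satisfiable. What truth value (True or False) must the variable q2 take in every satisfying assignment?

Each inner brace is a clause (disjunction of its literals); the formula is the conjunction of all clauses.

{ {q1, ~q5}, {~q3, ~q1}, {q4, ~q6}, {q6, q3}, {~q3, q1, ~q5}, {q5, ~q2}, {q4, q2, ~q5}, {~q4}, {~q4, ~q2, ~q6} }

False

Suppose q2 = 1.
From the singleton clause (q5), q5 = 1.
From the singleton clause (q1), q1 = 1.
From the singleton clause (~q3), q3 = 0.
From the singleton clause (q6), q6 = 1.
From the singleton clause (q4), q4 = 1.
But (~q4) is also a unit clause — contradiction.
So every satisfying assignment has q2 = False.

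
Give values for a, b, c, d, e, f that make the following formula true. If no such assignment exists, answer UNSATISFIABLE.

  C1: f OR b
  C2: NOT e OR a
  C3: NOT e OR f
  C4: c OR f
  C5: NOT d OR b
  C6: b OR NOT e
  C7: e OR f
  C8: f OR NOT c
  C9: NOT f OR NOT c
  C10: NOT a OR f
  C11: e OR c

Case f = true:
Unit clause (NOT c) forces c = false.
Unit clause (e) forces e = true.
Unit clause (a) forces a = true.
Unit clause (b) forces b = true.
No clause remains; d is free.

a: true; b: true; c: false; d: false; e: true; f: true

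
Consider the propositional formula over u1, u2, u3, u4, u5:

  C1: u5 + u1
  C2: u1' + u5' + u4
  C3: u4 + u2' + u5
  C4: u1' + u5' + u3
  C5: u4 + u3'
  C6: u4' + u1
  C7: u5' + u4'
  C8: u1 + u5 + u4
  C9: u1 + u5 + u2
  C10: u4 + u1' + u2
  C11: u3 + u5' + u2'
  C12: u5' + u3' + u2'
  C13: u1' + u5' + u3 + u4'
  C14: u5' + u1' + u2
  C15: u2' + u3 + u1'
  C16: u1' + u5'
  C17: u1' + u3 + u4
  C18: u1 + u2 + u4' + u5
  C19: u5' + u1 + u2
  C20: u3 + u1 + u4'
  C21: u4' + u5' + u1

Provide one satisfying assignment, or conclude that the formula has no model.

u1 ↦ 1,  u2 ↦ 0,  u3 ↦ 1,  u4 ↦ 1,  u5 ↦ 0

Branch on u5: set u5 = 0.
The clause (u1) is unit, so u1 = 1.
Branch on u4: set u4 = 1.
Branch on u2: set u2 = 0.
All clauses hold; u3 can take either value.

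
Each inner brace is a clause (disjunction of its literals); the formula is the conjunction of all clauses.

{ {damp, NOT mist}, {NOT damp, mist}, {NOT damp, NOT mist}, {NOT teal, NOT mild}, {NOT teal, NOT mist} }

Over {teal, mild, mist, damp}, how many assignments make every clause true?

3

There are 2^4 = 16 truth assignments over (teal, mild, mist, damp).
Split on damp. With damp = true, the clauses containing damp are satisfied and NOT damp drops from the rest; 0 of the 2^3 = 8 assignments to the other variables satisfy what remains.
With damp = false, by the same count on the reduced clause set, 3 assignments work.
Total: 0 + 3 = 3.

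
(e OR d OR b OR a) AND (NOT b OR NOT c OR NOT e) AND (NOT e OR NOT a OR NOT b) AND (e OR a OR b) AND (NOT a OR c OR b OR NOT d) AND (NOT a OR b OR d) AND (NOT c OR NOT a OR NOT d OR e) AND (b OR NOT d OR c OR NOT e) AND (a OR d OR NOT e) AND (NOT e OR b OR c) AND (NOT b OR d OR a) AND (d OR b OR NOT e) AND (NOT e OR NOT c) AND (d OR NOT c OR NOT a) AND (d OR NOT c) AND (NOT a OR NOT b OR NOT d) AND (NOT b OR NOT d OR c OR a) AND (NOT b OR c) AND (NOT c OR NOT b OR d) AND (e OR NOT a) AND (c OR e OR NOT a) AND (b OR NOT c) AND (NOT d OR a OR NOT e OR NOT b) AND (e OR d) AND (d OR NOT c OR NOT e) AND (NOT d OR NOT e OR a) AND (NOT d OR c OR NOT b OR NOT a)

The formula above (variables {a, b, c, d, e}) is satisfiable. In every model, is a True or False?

Suppose a = true.
Unit clause (e) forces e = true.
Unit clause (NOT b) forces b = false.
Unit clause (d) forces d = true.
Unit clause (c) forces c = true.
But (NOT c) is also a unit clause — contradiction.
So every satisfying assignment has a = False.

False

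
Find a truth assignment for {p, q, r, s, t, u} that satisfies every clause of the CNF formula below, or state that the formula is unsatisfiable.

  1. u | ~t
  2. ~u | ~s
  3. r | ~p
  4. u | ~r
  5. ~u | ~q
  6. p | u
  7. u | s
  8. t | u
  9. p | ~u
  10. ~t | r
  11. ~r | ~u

Branch on u: set u = 1.
The clause (~s) is unit, so s = 0.
The clause (~q) is unit, so q = 0.
The clause (p) is unit, so p = 1.
The clause (r) is unit, so r = 1.
That conflicts with the unit clause (~r).
So u must be the other value — set u = 0.
The clause (~t) is unit, so t = 0.
That conflicts with the unit clause (t).
Neither u = 1 nor u = 0 works.

UNSATISFIABLE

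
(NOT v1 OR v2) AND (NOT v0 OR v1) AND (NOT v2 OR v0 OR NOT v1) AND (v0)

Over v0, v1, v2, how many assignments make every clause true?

There are 2^3 = 8 truth assignments over (v0, v1, v2).
Split on v1. With v1 = true, the clauses containing v1 are satisfied and NOT v1 drops from the rest; 1 of the 2^2 = 4 assignments to the other variables satisfy what remains.
With v1 = false, by the same count on the reduced clause set, 0 assignments work.
(One model: v0=T, v1=T, v2=T.)
Total: 1 + 0 = 1.

1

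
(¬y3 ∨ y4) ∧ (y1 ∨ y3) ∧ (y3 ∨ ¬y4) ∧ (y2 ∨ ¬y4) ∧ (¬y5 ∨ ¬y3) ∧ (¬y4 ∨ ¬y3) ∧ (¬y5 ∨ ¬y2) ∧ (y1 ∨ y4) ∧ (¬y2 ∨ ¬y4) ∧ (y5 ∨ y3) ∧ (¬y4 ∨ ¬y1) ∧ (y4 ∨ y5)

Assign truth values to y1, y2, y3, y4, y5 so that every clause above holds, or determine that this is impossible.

Try y3 = False.
(y1) alone gives y1 = True.
(¬y4) alone gives y4 = False.
(y5) alone gives y5 = True.
(¬y2) alone gives y2 = False.
This assignment satisfies each clause.

y1: True, y2: False, y3: False, y4: False, y5: True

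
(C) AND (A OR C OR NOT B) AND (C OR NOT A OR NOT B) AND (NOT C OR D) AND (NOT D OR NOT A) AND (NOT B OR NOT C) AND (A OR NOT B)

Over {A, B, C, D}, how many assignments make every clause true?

1

There are 2^4 = 16 truth assignments over (A, B, C, D).
Check each against the 7 clauses (columns in the order A, B, C, D):
  F F F F  ✗ fails (C)
  F F F T  ✗ fails (C)
  F F T F  ✗ fails (NOT C OR D)
  F F T T  ✓ satisfies all
  F T F F  ✗ fails (C)
  F T F T  ✗ fails (C)
  F T T F  ✗ fails (NOT C OR D)
  F T T T  ✗ fails (NOT B OR NOT C)
  T F F F  ✗ fails (C)
  T F F T  ✗ fails (C)
  T F T F  ✗ fails (NOT C OR D)
  T F T T  ✗ fails (NOT D OR NOT A)
  T T F F  ✗ fails (C)
  T T F T  ✗ fails (C)
  T T T F  ✗ fails (NOT C OR D)
  T T T T  ✗ fails (NOT D OR NOT A)
1 of the 16 rows is a model.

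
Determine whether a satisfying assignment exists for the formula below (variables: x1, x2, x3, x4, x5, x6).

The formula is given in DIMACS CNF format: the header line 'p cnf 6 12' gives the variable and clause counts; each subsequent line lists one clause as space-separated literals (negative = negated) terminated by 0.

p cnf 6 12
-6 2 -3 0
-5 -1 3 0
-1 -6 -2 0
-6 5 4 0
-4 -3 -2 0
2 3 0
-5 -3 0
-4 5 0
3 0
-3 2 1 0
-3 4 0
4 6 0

Unit clause (x3) forces x3 = True.
Unit clause (¬x5) forces x5 = False.
Unit clause (¬x4) forces x4 = False.
That conflicts with the unit clause (x4).
No assignment satisfies every clause.

Unsatisfiable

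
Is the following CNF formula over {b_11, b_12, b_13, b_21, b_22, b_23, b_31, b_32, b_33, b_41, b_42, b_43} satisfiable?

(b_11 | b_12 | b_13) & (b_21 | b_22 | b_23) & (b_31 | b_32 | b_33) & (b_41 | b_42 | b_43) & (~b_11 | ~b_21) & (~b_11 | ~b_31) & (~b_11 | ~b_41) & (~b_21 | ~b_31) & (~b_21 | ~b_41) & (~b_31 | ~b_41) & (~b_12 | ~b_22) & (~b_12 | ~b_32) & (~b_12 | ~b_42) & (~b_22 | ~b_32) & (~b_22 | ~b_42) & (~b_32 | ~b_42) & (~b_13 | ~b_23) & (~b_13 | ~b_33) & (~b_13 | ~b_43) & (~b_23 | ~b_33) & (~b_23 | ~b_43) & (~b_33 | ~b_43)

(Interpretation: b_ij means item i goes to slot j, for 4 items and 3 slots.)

No, unsatisfiable

Branch on b_11: set b_11 = 0.
Branch on b_12: set b_12 = 1.
From the singleton clause (~b_22), b_22 = 0.
From the singleton clause (~b_32), b_32 = 0.
From the singleton clause (~b_42), b_42 = 0.
Branch on b_21: set b_21 = 1.
From the singleton clause (~b_31), b_31 = 0.
From the singleton clause (b_33), b_33 = 1.
From the singleton clause (~b_41), b_41 = 0.
From the singleton clause (b_43), b_43 = 1.
But (~b_43) is also a unit clause — contradiction.
That branch fails; take b_21 = 0 instead.
From the singleton clause (b_23), b_23 = 1.
From the singleton clause (~b_13), b_13 = 0.
From the singleton clause (~b_33), b_33 = 0.
From the singleton clause (b_31), b_31 = 1.
From the singleton clause (~b_41), b_41 = 0.
From the singleton clause (b_43), b_43 = 1.
But (~b_43) is also a unit clause — contradiction.
Both values of b_21 lead to a conflict.
That branch fails; take b_12 = 0 instead.
From the singleton clause (b_13), b_13 = 1.
From the singleton clause (~b_23), b_23 = 0.
From the singleton clause (~b_33), b_33 = 0.
From the singleton clause (~b_43), b_43 = 0.
Branch on b_21: set b_21 = 1.
From the singleton clause (~b_31), b_31 = 0.
From the singleton clause (b_32), b_32 = 1.
From the singleton clause (~b_41), b_41 = 0.
From the singleton clause (b_42), b_42 = 1.
But (~b_42) is also a unit clause — contradiction.
That branch fails; take b_21 = 0 instead.
From the singleton clause (b_22), b_22 = 1.
From the singleton clause (~b_32), b_32 = 0.
From the singleton clause (b_31), b_31 = 1.
From the singleton clause (~b_41), b_41 = 0.
From the singleton clause (b_42), b_42 = 1.
But (~b_42) is also a unit clause — contradiction.
Both values of b_21 lead to a conflict.
Both values of b_12 lead to a conflict.
That branch fails; take b_11 = 1 instead.
From the singleton clause (~b_21), b_21 = 0.
From the singleton clause (~b_31), b_31 = 0.
From the singleton clause (~b_41), b_41 = 0.
Branch on b_22: set b_22 = 1.
From the singleton clause (~b_12), b_12 = 0.
From the singleton clause (~b_32), b_32 = 0.
From the singleton clause (b_33), b_33 = 1.
From the singleton clause (~b_42), b_42 = 0.
From the singleton clause (b_43), b_43 = 1.
But (~b_43) is also a unit clause — contradiction.
That branch fails; take b_22 = 0 instead.
From the singleton clause (b_23), b_23 = 1.
From the singleton clause (~b_13), b_13 = 0.
From the singleton clause (~b_33), b_33 = 0.
From the singleton clause (b_32), b_32 = 1.
From the singleton clause (~b_12), b_12 = 0.
From the singleton clause (~b_42), b_42 = 0.
From the singleton clause (b_43), b_43 = 1.
But (~b_43) is also a unit clause — contradiction.
Both values of b_22 lead to a conflict.
Both values of b_11 lead to a conflict.
No assignment satisfies every clause.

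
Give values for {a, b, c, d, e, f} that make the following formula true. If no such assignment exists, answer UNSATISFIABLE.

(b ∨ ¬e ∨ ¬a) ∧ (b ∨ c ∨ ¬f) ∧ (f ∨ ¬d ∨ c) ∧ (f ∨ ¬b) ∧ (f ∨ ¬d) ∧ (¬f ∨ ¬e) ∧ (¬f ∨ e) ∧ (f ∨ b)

Try f = True.
(¬e) alone gives e = False.
That conflicts with the unit clause (e).
So f must be the other value — set f = False.
(¬b) alone gives b = False.
That conflicts with the unit clause (b).
Either choice for f ends in contradiction.

UNSATISFIABLE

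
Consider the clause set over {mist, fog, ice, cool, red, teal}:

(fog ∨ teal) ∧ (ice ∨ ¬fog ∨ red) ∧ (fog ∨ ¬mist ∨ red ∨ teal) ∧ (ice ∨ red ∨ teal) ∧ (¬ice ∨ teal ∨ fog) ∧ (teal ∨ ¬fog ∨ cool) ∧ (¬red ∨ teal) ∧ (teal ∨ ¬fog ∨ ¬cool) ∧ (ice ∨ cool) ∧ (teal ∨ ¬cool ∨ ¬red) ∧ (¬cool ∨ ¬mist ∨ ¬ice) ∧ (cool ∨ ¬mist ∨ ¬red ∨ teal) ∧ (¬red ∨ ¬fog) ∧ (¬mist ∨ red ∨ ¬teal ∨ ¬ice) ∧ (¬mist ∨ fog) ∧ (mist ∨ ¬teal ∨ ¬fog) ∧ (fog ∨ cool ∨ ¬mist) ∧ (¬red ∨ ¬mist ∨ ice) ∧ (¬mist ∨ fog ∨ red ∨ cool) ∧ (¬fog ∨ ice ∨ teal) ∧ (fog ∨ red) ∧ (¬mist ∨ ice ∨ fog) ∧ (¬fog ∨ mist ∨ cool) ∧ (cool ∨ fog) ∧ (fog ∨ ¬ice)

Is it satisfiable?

Satisfiable

Try fog = False.
The clause (teal) is unit, so teal = True.
The clause (¬mist) is unit, so mist = False.
The clause (red) is unit, so red = True.
The clause (cool) is unit, so cool = True.
The clause (¬ice) is unit, so ice = False.
All clauses are satisfied.
A satisfying assignment: mist=False, fog=False, ice=False, cool=True, red=True, teal=True.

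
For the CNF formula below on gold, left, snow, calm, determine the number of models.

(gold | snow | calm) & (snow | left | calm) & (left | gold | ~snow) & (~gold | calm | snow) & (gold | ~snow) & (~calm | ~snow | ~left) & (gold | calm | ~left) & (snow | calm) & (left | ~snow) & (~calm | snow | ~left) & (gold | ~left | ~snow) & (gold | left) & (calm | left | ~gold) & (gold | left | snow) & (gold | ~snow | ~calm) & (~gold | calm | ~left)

1

There are 2^4 = 16 truth assignments over (gold, left, snow, calm).
Split on calm. With calm = 1, the clauses containing calm are satisfied and ~calm drops from the rest; 1 of the 2^3 = 8 assignments to the other variables satisfy what remains.
With calm = 0, by the same count on the reduced clause set, 0 assignments work.
Total: 1 + 0 = 1.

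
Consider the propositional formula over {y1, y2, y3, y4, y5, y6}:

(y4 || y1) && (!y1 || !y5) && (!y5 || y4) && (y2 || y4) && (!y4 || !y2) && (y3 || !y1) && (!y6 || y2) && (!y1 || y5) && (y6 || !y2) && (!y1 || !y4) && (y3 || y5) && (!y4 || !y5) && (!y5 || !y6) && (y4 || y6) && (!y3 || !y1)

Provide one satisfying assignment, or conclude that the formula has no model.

Branch on y4: set y4 = true.
Unit clause (!y2) forces y2 = false.
Unit clause (!y6) forces y6 = false.
Unit clause (!y1) forces y1 = false.
Unit clause (!y5) forces y5 = false.
Unit clause (y3) forces y3 = true.
Every clause now holds.

y1=false; y2=false; y3=true; y4=true; y5=false; y6=false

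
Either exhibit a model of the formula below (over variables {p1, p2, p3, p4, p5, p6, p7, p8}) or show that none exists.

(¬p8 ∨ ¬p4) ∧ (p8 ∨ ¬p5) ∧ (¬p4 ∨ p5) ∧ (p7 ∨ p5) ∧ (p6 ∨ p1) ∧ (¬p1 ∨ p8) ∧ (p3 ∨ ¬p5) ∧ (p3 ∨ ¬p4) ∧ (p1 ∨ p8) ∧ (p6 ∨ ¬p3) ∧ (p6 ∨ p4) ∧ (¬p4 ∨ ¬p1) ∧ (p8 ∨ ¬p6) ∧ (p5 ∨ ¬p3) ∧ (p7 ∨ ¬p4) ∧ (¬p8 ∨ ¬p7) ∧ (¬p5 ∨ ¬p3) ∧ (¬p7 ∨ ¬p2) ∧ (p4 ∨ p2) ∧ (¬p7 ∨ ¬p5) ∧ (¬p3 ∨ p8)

UNSATISFIABLE

Suppose p8 = False.
From the singleton clause (¬p5), p5 = False.
From the singleton clause (¬p4), p4 = False.
From the singleton clause (p7), p7 = True.
From the singleton clause (¬p1), p1 = False.
Now (p1) is unsatisfied and unit — conflict.
Undo p8 and try p8 = True.
From the singleton clause (¬p4), p4 = False.
From the singleton clause (p6), p6 = True.
From the singleton clause (¬p7), p7 = False.
From the singleton clause (p5), p5 = True.
From the singleton clause (p3), p3 = True.
Now (¬p3) is unsatisfied and unit — conflict.
Either choice for p8 ends in contradiction.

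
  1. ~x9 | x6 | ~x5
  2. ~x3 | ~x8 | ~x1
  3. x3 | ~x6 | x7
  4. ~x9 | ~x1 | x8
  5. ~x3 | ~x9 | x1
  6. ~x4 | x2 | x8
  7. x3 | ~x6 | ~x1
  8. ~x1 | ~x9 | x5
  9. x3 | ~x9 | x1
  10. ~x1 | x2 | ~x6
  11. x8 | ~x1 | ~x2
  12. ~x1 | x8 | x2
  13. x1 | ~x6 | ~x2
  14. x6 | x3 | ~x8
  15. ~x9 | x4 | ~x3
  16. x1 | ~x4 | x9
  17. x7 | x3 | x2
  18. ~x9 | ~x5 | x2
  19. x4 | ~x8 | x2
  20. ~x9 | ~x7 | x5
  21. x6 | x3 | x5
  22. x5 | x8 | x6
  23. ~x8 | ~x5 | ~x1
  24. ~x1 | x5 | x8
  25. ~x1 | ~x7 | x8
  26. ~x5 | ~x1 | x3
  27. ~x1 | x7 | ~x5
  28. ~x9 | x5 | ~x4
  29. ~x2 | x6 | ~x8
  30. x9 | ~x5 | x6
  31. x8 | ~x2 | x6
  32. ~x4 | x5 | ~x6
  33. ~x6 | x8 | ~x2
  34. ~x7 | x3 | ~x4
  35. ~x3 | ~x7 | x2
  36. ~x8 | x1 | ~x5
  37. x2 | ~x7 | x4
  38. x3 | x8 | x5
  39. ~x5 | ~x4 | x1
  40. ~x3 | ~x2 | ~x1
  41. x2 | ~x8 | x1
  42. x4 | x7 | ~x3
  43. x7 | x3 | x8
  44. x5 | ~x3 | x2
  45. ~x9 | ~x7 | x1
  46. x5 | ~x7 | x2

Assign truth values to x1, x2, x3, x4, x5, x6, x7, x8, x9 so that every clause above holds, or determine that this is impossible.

Case x9 = 0:
Case x1 = 1:
Case x3 = 0:
Unit clause (~x6) forces x6 = 0.
Unit clause (~x8) forces x8 = 0.
Unit clause (~x2) forces x2 = 0.
Now (x2) is unsatisfied and unit — conflict.
So x3 must be the other value — set x3 = 1.
Unit clause (~x8) forces x8 = 0.
Unit clause (~x2) forces x2 = 0.
Now (x2) is unsatisfied and unit — conflict.
Neither x3 = 1 nor x3 = 0 works.
So x1 must be the other value — set x1 = 0.
Unit clause (~x4) forces x4 = 0.
Case x6 = 0:
Unit clause (~x5) forces x5 = 0.
Unit clause (x3) forces x3 = 1.
Unit clause (x8) forces x8 = 1.
Unit clause (x2) forces x2 = 1.
Now (~x2) is unsatisfied and unit — conflict.
So x6 must be the other value — set x6 = 1.
Unit clause (~x2) forces x2 = 0.
Unit clause (~x8) forces x8 = 0.
Unit clause (~x7) forces x7 = 0.
Unit clause (x3) forces x3 = 1.
Now (~x3) is unsatisfied and unit — conflict.
Neither x6 = 1 nor x6 = 0 works.
Neither x1 = 1 nor x1 = 0 works.
So x9 must be the other value — set x9 = 1.
Case x6 = 1:
Case x3 = 1:
Unit clause (x1) forces x1 = 1.
Unit clause (~x8) forces x8 = 0.
Now (x8) is unsatisfied and unit — conflict.
So x3 must be the other value — set x3 = 0.
Unit clause (x7) forces x7 = 1.
Unit clause (~x1) forces x1 = 0.
Now (x1) is unsatisfied and unit — conflict.
Neither x3 = 1 nor x3 = 0 works.
So x6 must be the other value — set x6 = 0.
Unit clause (~x5) forces x5 = 0.
Unit clause (~x1) forces x1 = 0.
Unit clause (~x3) forces x3 = 0.
Now (x3) is unsatisfied and unit — conflict.
Neither x6 = 1 nor x6 = 0 works.
Neither x9 = 1 nor x9 = 0 works.

UNSATISFIABLE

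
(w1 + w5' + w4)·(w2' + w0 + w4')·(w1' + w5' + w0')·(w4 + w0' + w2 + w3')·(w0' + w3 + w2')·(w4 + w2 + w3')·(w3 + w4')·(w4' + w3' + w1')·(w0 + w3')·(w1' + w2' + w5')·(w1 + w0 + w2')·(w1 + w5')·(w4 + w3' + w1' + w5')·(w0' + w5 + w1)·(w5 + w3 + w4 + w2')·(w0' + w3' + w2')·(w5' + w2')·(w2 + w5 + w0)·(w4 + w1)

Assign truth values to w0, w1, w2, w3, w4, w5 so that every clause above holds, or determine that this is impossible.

Case w3 = 0:
The clause (w4') is unit, so w4 = 0.
The clause (w1) is unit, so w1 = 1.
Case w5 = 1:
The clause (w0') is unit, so w0 = 0.
The clause (w2') is unit, so w2 = 0.
This assignment satisfies each clause.

w0: 0; w1: 1; w2: 0; w3: 0; w4: 0; w5: 1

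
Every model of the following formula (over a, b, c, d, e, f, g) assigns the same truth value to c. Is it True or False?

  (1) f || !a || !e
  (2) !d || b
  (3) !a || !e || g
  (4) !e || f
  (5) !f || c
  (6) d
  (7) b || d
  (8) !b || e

True

Suppose c = false.
From the singleton clause (!f), f = false.
From the singleton clause (!e), e = false.
From the singleton clause (d), d = true.
From the singleton clause (b), b = true.
But (!b) is also a unit clause — contradiction.
So every satisfying assignment has c = True.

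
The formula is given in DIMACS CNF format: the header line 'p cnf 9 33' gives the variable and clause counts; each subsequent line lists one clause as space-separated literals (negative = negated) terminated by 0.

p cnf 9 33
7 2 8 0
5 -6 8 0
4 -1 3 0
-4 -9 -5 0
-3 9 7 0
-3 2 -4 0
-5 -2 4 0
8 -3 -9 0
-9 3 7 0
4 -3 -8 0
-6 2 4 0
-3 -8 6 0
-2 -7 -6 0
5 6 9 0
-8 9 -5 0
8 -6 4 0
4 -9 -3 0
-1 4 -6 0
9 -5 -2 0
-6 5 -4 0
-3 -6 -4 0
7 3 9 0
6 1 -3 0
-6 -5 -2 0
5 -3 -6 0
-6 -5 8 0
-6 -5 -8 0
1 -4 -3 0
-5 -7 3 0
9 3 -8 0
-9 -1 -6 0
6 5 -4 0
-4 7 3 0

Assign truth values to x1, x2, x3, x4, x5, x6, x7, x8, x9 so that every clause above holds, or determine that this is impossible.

Try x7 = True.
Try x2 = True.
The clause (¬x6) is unit, so x6 = False.
Try x5 = False.
The clause (x9) is unit, so x9 = True.
The clause (¬x4) is unit, so x4 = False.
The clause (¬x3) is unit, so x3 = False.
The clause (¬x1) is unit, so x1 = False.
Every clause is now satisfied; x8 is unconstrained.

x1=False, x2=True, x3=False, x4=False, x5=False, x6=False, x7=True, x8=True, x9=True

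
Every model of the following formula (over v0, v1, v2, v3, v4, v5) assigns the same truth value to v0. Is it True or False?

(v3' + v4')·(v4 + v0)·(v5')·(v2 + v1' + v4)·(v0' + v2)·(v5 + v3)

True

Suppose v0 = 0.
Unit clause (v4) forces v4 = 1.
Unit clause (v3') forces v3 = 0.
Unit clause (v5') forces v5 = 0.
But (v5) is also a unit clause — contradiction.
So every satisfying assignment has v0 = True.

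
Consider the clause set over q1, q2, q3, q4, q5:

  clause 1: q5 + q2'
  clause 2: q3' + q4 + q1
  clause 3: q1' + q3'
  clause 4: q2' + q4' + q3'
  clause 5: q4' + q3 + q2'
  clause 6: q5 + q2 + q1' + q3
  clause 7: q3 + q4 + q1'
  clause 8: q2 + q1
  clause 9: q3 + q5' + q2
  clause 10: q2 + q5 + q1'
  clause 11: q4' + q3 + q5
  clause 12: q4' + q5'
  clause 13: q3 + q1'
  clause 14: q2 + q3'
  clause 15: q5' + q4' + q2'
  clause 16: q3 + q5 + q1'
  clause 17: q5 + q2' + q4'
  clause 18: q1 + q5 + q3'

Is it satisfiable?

Yes, satisfiable

Case q5 = 1:
(q4') alone gives q4 = 0.
Case q3 = 0:
(q1') alone gives q1 = 0.
(q2) alone gives q2 = 1.
All clauses are satisfied.
A satisfying assignment: q1=0,  q2=1,  q3=0,  q4=0,  q5=1.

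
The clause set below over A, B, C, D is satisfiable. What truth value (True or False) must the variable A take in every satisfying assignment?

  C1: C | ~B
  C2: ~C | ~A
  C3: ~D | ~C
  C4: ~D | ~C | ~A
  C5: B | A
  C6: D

True

Suppose A = 0.
From the singleton clause (B), B = 1.
From the singleton clause (C), C = 1.
From the singleton clause (~D), D = 0.
But (D) is also a unit clause — contradiction.
So every satisfying assignment has A = True.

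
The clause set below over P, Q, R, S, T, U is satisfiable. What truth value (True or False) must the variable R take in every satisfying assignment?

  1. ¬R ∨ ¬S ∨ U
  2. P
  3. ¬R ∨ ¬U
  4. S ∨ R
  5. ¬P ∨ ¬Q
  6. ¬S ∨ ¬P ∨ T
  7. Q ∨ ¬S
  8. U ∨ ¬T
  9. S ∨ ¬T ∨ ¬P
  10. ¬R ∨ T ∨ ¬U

Suppose R = False.
From the singleton clause (P), P = True.
From the singleton clause (S), S = True.
From the singleton clause (¬Q), Q = False.
But (Q) is also a unit clause — contradiction.
So every satisfying assignment has R = True.

True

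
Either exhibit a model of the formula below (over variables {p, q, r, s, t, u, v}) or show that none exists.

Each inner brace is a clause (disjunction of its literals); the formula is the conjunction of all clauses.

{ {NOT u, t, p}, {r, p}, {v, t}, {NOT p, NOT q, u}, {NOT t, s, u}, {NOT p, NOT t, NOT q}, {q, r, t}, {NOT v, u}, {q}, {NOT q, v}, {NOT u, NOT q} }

The clause (q) is unit, so q = true.
The clause (v) is unit, so v = true.
The clause (u) is unit, so u = true.
But (NOT u) is also a unit clause — contradiction.

UNSATISFIABLE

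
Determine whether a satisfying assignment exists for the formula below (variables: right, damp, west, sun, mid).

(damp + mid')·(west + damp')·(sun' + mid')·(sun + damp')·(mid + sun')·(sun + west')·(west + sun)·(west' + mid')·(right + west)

Unsatisfiable

Branch on damp: set damp = 1.
(west) alone gives west = 1.
(sun) alone gives sun = 1.
(mid') alone gives mid = 0.
Now (mid) is unsatisfied and unit — conflict.
That branch fails; take damp = 0 instead.
(mid') alone gives mid = 0.
(sun') alone gives sun = 0.
(west') alone gives west = 0.
Now (west) is unsatisfied and unit — conflict.
Both values of damp lead to a conflict.
No assignment satisfies every clause.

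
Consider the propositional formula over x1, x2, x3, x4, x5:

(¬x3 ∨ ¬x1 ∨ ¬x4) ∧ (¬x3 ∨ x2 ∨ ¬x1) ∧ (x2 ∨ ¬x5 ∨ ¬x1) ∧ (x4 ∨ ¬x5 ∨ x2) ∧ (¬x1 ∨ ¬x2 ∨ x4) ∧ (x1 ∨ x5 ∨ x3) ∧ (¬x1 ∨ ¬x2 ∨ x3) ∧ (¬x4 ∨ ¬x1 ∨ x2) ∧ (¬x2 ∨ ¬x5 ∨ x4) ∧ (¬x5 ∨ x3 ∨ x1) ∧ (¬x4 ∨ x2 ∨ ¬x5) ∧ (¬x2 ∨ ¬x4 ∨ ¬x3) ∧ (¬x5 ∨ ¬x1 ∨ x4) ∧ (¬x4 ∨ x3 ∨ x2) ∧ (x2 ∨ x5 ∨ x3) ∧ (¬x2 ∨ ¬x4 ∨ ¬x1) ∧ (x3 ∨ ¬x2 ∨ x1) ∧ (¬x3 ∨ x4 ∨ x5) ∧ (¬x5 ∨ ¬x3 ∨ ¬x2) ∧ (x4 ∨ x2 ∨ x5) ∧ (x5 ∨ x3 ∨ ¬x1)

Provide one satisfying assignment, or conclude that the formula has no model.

Suppose x3 = True.
Suppose x1 = False.
Suppose x2 = False.
Suppose x4 = True.
From the singleton clause (¬x5), x5 = False.
Every clause now holds.

x1: False,  x2: False,  x3: True,  x4: True,  x5: False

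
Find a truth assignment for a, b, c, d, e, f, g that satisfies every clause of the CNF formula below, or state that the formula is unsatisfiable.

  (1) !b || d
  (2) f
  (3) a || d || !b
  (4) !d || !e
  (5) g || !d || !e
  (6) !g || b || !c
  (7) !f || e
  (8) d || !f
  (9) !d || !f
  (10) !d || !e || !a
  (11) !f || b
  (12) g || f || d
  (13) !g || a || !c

UNSATISFIABLE

The clause (f) is unit, so f = true.
The clause (e) is unit, so e = true.
The clause (!d) is unit, so d = false.
But (d) is also a unit clause — contradiction.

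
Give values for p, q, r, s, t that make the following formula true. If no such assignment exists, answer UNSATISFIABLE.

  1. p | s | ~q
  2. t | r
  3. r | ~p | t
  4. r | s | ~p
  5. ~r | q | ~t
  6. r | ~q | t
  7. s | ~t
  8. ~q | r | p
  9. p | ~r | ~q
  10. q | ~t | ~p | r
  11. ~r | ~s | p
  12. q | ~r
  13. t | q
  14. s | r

p ↦ 1; q ↦ 1; r ↦ 1; s ↦ 0; t ↦ 0

Try t = 0.
(r) alone gives r = 1.
(q) alone gives q = 1.
(p) alone gives p = 1.
Every clause is now satisfied; s is unconstrained.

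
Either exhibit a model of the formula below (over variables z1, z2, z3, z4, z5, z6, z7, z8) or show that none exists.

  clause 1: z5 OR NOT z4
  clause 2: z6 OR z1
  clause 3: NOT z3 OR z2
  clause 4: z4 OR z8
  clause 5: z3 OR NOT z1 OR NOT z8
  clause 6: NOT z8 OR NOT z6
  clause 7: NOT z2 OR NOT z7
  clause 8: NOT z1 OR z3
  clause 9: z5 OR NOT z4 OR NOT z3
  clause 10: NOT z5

z1: true, z2: true, z3: true, z4: false, z5: false, z6: false, z7: false, z8: true

The clause (NOT z5) is unit, so z5 = false.
The clause (NOT z4) is unit, so z4 = false.
The clause (z8) is unit, so z8 = true.
The clause (NOT z6) is unit, so z6 = false.
The clause (z1) is unit, so z1 = true.
The clause (z3) is unit, so z3 = true.
The clause (z2) is unit, so z2 = true.
The clause (NOT z7) is unit, so z7 = false.
This assignment satisfies each clause.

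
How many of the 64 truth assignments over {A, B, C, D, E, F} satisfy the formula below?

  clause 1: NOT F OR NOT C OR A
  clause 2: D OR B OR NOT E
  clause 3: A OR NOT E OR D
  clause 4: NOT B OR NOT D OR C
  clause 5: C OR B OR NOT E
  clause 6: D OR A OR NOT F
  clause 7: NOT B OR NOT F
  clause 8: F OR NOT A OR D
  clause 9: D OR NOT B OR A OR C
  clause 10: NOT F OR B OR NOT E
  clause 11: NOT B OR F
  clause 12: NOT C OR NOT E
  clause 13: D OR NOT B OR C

There are 2^6 = 64 truth assignments over (A, B, C, D, E, F).
Split on F. With F = true, the clauses containing F are satisfied and NOT F drops from the rest; 5 of the 2^5 = 32 assignments to the other variables satisfy what remains.
With F = false, by the same count on the reduced clause set, 6 assignments work.
(One model: A=F, B=F, C=F, D=F, E=F, F=F.)
Total: 5 + 6 = 11.

11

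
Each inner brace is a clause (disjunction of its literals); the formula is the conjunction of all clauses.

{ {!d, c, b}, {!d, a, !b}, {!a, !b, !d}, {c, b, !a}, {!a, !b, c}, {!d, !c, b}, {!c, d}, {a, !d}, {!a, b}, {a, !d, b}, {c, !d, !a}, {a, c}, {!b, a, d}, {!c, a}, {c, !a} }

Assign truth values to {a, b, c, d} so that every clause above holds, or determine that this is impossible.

Suppose c = false.
The clause (a) is unit, so a = true.
But (!a) is also a unit clause — contradiction.
Backtrack on c: now try c = true.
The clause (d) is unit, so d = true.
The clause (b) is unit, so b = true.
The clause (a) is unit, so a = true.
But (!a) is also a unit clause — contradiction.
Neither c = true nor c = false works.

UNSATISFIABLE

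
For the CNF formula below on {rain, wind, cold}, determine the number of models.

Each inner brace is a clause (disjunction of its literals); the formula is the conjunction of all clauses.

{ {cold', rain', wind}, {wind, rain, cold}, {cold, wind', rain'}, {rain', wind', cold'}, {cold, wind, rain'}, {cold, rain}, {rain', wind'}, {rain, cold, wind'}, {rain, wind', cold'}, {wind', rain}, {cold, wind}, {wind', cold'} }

There are 2^3 = 8 truth assignments over (rain, wind, cold).
Split on cold. With cold = 1, the clauses containing cold are satisfied and cold' drops from the rest; 1 of the 2^2 = 4 assignments to the other variables satisfy what remains.
With cold = 0, by the same count on the reduced clause set, 0 assignments work.
(One model: rain=F, wind=F, cold=T.)
Total: 1 + 0 = 1.

1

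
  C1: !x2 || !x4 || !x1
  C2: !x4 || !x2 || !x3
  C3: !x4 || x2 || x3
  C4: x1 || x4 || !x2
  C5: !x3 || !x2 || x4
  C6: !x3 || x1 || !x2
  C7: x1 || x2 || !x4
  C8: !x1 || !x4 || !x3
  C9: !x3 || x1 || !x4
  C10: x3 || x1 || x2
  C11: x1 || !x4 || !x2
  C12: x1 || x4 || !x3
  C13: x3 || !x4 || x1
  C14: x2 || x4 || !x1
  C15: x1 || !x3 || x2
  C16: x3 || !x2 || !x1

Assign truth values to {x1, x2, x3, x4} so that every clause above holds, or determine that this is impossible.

UNSATISFIABLE

Branch on x2: set x2 = false.
Branch on x4: set x4 = false.
The clause (!x1) is unit, so x1 = false.
The clause (x3) is unit, so x3 = true.
Now (!x3) is unsatisfied and unit — conflict.
That branch fails; take x4 = true instead.
The clause (x3) is unit, so x3 = true.
The clause (x1) is unit, so x1 = true.
Now (!x1) is unsatisfied and unit — conflict.
Either choice for x4 ends in contradiction.
That branch fails; take x2 = true instead.
Branch on x4: set x4 = false.
The clause (x1) is unit, so x1 = true.
The clause (!x3) is unit, so x3 = false.
Now (x3) is unsatisfied and unit — conflict.
That branch fails; take x4 = true instead.
The clause (!x1) is unit, so x1 = false.
Now (x1) is unsatisfied and unit — conflict.
Either choice for x4 ends in contradiction.
Either choice for x2 ends in contradiction.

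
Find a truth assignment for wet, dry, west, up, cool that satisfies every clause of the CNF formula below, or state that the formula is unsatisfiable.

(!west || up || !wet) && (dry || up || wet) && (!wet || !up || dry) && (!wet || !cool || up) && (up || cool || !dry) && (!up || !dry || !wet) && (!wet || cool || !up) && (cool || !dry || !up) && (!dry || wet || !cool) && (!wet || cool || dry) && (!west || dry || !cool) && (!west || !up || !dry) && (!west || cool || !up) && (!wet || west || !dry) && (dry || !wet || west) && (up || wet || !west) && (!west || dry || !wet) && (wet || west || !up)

Case west = false:
Case wet = false:
The clause (!up) is unit, so up = false.
The clause (dry) is unit, so dry = true.
The clause (cool) is unit, so cool = true.
That conflicts with the unit clause (!cool).
Undo wet and try wet = true.
The clause (!dry) is unit, so dry = false.
That conflicts with the unit clause (dry).
Neither wet = true nor wet = false works.
Undo west and try west = true.
Case up = true:
The clause (!dry) is unit, so dry = false.
The clause (!wet) is unit, so wet = false.
The clause (!cool) is unit, so cool = false.
That conflicts with the unit clause (cool).
Undo up and try up = false.
The clause (!wet) is unit, so wet = false.
That conflicts with the unit clause (wet).
Neither up = true nor up = false works.
Neither west = true nor west = false works.

UNSATISFIABLE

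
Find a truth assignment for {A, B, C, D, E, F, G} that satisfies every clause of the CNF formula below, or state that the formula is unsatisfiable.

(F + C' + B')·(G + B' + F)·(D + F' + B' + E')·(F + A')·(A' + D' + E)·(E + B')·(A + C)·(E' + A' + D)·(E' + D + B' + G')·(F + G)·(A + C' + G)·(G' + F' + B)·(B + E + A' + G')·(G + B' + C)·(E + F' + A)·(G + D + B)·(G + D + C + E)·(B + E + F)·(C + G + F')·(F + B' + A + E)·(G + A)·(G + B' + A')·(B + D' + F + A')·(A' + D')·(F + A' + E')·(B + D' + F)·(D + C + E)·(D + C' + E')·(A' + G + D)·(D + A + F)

Branch on F: set F = 1.
Branch on E: set E = 1.
Branch on D: set D = 1.
(A') alone gives A = 0.
(C) alone gives C = 1.
(G) alone gives G = 1.
(B) alone gives B = 1.
All clauses are satisfied.

A=0,  B=1,  C=1,  D=1,  E=1,  F=1,  G=1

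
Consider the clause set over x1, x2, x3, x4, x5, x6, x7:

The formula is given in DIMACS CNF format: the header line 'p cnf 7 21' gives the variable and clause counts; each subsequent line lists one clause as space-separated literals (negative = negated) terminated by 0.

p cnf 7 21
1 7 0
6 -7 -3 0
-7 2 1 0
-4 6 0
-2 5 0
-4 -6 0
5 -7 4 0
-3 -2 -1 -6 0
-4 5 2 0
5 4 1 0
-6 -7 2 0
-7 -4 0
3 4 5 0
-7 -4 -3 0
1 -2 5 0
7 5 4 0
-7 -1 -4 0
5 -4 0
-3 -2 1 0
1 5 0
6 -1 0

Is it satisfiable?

Yes, satisfiable

Try x1 = False.
From the singleton clause (x7), x7 = True.
From the singleton clause (x2), x2 = True.
From the singleton clause (x5), x5 = True.
From the singleton clause (¬x4), x4 = False.
From the singleton clause (¬x3), x3 = False.
No clause remains; x6 is free.
A satisfying assignment: x1=False,  x2=True,  x3=False,  x4=False,  x5=True,  x6=True,  x7=True.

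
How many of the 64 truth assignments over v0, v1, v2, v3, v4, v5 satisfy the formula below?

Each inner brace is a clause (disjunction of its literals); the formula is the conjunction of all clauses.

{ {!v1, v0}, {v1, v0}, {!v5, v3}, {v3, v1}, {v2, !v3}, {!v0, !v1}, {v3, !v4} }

There are 2^6 = 64 truth assignments over (v0, v1, v2, v3, v4, v5).
Split on v4. With v4 = true, the clauses containing v4 are satisfied and !v4 drops from the rest; 2 of the 2^5 = 32 assignments to the other variables satisfy what remains.
With v4 = false, by the same count on the reduced clause set, 2 assignments work.
Total: 2 + 2 = 4.

4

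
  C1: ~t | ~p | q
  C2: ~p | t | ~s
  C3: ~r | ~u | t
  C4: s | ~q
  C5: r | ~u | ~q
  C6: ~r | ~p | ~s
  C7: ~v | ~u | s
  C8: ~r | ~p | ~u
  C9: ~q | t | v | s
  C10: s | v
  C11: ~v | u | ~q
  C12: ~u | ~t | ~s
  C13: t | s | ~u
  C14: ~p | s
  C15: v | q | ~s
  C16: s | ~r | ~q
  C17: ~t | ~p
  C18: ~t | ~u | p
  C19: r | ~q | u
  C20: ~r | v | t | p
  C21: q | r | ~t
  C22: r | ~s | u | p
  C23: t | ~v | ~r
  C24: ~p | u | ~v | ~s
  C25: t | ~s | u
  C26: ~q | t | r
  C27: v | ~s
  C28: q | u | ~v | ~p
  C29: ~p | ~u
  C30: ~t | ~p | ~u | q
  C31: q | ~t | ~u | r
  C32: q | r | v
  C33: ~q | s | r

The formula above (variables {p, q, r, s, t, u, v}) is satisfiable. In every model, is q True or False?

Suppose q = 1.
Unit clause (s) forces s = 1.
Unit clause (v) forces v = 1.
Unit clause (u) forces u = 1.
Unit clause (r) forces r = 1.
Unit clause (t) forces t = 1.
Now (~t) is unsatisfied and unit — conflict.
So every satisfying assignment has q = False.

False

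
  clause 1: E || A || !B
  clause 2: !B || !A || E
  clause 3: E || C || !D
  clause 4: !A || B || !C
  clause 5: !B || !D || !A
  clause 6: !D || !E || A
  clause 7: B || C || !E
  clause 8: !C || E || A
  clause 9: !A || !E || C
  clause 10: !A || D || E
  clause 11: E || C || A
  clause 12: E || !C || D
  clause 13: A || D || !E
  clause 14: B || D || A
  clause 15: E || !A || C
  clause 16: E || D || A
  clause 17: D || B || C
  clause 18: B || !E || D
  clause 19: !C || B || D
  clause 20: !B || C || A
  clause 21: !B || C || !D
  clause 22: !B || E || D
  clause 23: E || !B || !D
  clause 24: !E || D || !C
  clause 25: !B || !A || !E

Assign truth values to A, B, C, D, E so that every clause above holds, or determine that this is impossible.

Suppose E = true.
Suppose D = false.
(A) alone gives A = true.
(C) alone gives C = true.
But (!C) is also a unit clause — contradiction.
Undo D and try D = true.
(A) alone gives A = true.
(!B) alone gives B = false.
(!C) alone gives C = false.
But (C) is also a unit clause — contradiction.
Both values of D lead to a conflict.
Undo E and try E = false.
Suppose A = true.
(!B) alone gives B = false.
(!C) alone gives C = false.
But (C) is also a unit clause — contradiction.
Undo A and try A = false.
(!B) alone gives B = false.
(!C) alone gives C = false.
But (C) is also a unit clause — contradiction.
Both values of A lead to a conflict.
Both values of E lead to a conflict.

UNSATISFIABLE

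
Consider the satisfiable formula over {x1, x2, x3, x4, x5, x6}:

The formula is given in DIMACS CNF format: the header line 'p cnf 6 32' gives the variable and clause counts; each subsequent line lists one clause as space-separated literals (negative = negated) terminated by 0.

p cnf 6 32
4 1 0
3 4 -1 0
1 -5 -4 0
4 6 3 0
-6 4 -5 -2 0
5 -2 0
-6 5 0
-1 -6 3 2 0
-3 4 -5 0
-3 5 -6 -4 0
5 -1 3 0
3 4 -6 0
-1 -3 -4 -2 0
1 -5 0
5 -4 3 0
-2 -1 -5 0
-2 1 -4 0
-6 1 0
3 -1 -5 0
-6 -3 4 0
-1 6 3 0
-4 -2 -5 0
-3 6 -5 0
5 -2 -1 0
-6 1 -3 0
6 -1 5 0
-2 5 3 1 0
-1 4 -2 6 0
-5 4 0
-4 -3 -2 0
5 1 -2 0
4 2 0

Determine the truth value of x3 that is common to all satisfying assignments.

True

Suppose x3 = False.
Case x4 = True:
The clause (x5) is unit, so x5 = True.
The clause (x1) is unit, so x1 = True.
That conflicts with the unit clause (¬x1).
That branch fails; take x4 = False instead.
The clause (x1) is unit, so x1 = True.
That conflicts with the unit clause (¬x1).
Neither x4 = True nor x4 = False works.
So every satisfying assignment has x3 = True.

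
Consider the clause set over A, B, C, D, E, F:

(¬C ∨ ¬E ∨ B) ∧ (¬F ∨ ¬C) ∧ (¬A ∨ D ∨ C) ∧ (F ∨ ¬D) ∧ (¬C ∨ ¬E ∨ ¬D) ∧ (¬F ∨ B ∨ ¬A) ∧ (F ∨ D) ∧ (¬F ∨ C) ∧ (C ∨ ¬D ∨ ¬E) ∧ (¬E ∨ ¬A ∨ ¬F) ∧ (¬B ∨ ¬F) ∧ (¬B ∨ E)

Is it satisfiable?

Branch on F: set F = False.
Unit clause (¬D) forces D = False.
That conflicts with the unit clause (D).
That branch fails; take F = True instead.
Unit clause (¬C) forces C = False.
That conflicts with the unit clause (C).
Both values of F lead to a conflict.
No assignment satisfies every clause.

No, unsatisfiable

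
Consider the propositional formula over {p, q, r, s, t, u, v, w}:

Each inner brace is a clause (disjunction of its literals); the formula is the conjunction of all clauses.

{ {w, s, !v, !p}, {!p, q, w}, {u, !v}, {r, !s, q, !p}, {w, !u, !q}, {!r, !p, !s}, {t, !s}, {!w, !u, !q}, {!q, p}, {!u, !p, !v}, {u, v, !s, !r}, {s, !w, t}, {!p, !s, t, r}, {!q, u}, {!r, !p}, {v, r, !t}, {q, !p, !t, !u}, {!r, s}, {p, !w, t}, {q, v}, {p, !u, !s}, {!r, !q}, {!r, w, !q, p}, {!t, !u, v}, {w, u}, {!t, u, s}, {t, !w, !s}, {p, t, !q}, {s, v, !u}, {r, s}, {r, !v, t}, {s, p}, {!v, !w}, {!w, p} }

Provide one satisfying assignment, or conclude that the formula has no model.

Suppose u = true.
Suppose w = true.
(!q) alone gives q = false.
(v) alone gives v = true.
That conflicts with the unit clause (!v).
Backtrack on w: now try w = false.
(!q) alone gives q = false.
(!p) alone gives p = false.
(v) alone gives v = true.
(!s) alone gives s = false.
That conflicts with the unit clause (s).
Either choice for w ends in contradiction.
Backtrack on u: now try u = false.
(!v) alone gives v = false.
(!q) alone gives q = false.
That conflicts with the unit clause (q).
Either choice for u ends in contradiction.

UNSATISFIABLE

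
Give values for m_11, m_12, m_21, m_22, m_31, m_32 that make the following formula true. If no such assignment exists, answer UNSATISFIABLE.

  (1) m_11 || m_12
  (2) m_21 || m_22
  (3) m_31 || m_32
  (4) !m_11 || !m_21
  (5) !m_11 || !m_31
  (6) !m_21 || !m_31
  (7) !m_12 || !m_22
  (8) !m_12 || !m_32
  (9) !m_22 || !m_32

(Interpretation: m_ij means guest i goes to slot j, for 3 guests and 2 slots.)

UNSATISFIABLE

Try m_11 = true.
From the singleton clause (!m_21), m_21 = false.
From the singleton clause (m_22), m_22 = true.
From the singleton clause (!m_31), m_31 = false.
From the singleton clause (m_32), m_32 = true.
But (!m_32) is also a unit clause — contradiction.
Undo m_11 and try m_11 = false.
From the singleton clause (m_12), m_12 = true.
From the singleton clause (!m_22), m_22 = false.
From the singleton clause (m_21), m_21 = true.
From the singleton clause (!m_31), m_31 = false.
From the singleton clause (m_32), m_32 = true.
But (!m_32) is also a unit clause — contradiction.
Neither m_11 = true nor m_11 = false works.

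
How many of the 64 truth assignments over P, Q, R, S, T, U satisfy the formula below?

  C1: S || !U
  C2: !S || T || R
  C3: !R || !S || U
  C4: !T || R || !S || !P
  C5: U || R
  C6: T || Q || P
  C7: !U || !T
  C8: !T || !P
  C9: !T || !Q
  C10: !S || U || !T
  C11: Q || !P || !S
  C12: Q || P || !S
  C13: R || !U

6

There are 2^6 = 64 truth assignments over (P, Q, R, S, T, U).
Split on S. With S = true, the clauses containing S are satisfied and !S drops from the rest; 2 of the 2^5 = 32 assignments to the other variables satisfy what remains.
With S = false, by the same count on the reduced clause set, 4 assignments work.
Total: 2 + 4 = 6.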